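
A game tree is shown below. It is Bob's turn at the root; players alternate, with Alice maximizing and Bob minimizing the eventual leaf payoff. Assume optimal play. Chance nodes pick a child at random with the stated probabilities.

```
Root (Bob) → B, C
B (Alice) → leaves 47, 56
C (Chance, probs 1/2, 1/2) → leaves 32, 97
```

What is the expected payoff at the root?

56

B (Alice): max(47, 56) = 56
C (Chance): 1/2·32 + 1/2·97 = 64.5
Root (Bob): min(56, 64.5) = 56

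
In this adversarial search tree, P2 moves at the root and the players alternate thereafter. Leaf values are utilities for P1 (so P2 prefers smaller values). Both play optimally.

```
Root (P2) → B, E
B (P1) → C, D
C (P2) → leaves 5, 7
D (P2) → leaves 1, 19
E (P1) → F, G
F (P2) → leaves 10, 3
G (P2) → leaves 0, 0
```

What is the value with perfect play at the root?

C (P2): min(5, 7) = 5
D (P2): min(1, 19) = 1
B (P1): max(5, 1) = 5
F (P2): min(10, 3) = 3
G (P2): min(0, 0) = 0
E (P1): max(3, 0) = 3
Root (P2): min(5, 3) = 3

3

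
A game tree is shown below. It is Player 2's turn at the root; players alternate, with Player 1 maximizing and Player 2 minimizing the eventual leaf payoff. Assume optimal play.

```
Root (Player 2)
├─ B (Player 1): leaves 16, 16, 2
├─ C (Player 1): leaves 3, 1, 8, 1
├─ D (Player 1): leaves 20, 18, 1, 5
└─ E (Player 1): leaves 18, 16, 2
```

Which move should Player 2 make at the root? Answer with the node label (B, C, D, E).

C

B (Player 1): max(16, 16, 2) = 16
C (Player 1): max(3, 1, 8, 1) = 8
D (Player 1): max(20, 18, 1, 5) = 20
E (Player 1): max(18, 16, 2) = 18
Root (Player 2): min(16, 8, 20, 18) = 8
Player 2 picks the child with the lowest value: C (value 8).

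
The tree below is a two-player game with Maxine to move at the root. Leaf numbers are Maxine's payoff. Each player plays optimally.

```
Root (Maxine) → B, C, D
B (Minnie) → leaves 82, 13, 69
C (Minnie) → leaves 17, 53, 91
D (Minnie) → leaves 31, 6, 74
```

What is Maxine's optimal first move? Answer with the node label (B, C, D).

B (Minnie): min(82, 13, 69) = 13
C (Minnie): min(17, 53, 91) = 17
D (Minnie): min(31, 6, 74) = 6
Root (Maxine): max(13, 17, 6) = 17
Maxine picks the child with the highest value: C (value 17).

C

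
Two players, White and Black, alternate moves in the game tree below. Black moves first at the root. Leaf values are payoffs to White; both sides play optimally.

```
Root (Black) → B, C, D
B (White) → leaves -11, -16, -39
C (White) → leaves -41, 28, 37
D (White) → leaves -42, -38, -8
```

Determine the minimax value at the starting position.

-11

B (White): max(-11, -16, -39) = -11
C (White): max(-41, 28, 37) = 37
D (White): max(-42, -38, -8) = -8
Root (Black): min(-11, 37, -8) = -11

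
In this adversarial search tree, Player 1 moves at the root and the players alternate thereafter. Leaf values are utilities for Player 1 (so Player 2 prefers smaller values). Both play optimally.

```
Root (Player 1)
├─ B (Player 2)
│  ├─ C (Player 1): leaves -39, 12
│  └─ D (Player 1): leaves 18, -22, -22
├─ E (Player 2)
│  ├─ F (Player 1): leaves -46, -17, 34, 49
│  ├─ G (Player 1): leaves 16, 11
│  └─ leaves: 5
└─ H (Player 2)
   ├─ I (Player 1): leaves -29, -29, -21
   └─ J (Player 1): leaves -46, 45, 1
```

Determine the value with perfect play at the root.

C (Player 1): max(-39, 12) = 12
D (Player 1): max(18, -22, -22) = 18
B (Player 2): min(12, 18) = 12
F (Player 1): max(-46, -17, 34, 49) = 49
G (Player 1): max(16, 11) = 16
E (Player 2): min(49, 16, 5) = 5
I (Player 1): max(-29, -29, -21) = -21
J (Player 1): max(-46, 45, 1) = 45
H (Player 2): min(-21, 45) = -21
Root (Player 1): max(12, 5, -21) = 12

12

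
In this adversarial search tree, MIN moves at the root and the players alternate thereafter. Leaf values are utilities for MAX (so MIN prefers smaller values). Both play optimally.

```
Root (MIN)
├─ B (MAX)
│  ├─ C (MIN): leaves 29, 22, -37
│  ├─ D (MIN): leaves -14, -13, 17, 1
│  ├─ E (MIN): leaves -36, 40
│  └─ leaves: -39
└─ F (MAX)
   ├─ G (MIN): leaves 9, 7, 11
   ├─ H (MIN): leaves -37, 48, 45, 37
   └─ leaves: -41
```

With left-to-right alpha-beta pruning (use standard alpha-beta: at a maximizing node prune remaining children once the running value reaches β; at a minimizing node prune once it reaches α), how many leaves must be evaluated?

C [α=-∞,β=+∞]: v=-37
D [α=-37,β=+∞]: v=-14
E [α=-14,β=+∞]: v=-36 after child 1 ≤ α → α-cutoff, skip 1
B [α=-∞,β=+∞]: v=-14
G [α=-∞,β=-14]: v=7
F [α=-∞,β=-14]: v=7 after child 1 ≥ β → β-cutoff, skip 2
Root [α=-∞,β=+∞]: v=-14
Leaves evaluated: 12 of 18.

12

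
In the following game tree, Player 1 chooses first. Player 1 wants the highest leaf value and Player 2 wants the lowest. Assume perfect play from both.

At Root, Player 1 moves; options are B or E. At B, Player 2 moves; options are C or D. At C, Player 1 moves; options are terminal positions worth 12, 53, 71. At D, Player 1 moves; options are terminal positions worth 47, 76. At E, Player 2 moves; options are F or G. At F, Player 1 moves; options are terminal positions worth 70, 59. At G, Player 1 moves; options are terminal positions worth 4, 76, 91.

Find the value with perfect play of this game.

C (Player 1): max(12, 53, 71) = 71
D (Player 1): max(47, 76) = 76
B (Player 2): min(71, 76) = 71
F (Player 1): max(70, 59) = 70
G (Player 1): max(4, 76, 91) = 91
E (Player 2): min(70, 91) = 70
Root (Player 1): max(71, 70) = 71

71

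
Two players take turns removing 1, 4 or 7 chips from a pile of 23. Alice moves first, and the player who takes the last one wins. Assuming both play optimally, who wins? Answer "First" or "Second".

i:   0  1  2  3  4  5  6  7  8  9 10 11 12 13 14 15 16 17 18 19 20 21 22 23
     L  W  L  W  W  L  W  W  L  W  L  W  W  L  W  W  L  W  L  W  W  L  W  W
Position 23 is W, so the first player wins.

First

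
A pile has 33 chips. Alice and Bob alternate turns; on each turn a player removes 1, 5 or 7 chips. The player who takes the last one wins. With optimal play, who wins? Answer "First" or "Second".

First

i:   0  1  2  3  4  5  6  7  8  9 10 11 12 13 14 15 16 17 18 19 20 21 22 23 24 25 26 27 28 29 30 31 32 33
     L  W  L  W  L  W  L  W  L  W  L  W  L  W  L  W  L  W  L  W  L  W  L  W  L  W  L  W  L  W  L  W  L  W
Position 33 is W, so the first player wins.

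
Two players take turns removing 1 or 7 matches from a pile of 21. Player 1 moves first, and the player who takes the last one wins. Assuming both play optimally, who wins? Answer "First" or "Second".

Positions where the player to move wins (W) vs loses (L):
i:   0  1  2  3  4  5  6  7  8  9 10 11 12 13 14 15 16 17 18 19 20 21
     L  W  L  W  L  W  L  W  L  W  L  W  L  W  L  W  L  W  L  W  L  W
Position 21 is W, so the first player wins.

First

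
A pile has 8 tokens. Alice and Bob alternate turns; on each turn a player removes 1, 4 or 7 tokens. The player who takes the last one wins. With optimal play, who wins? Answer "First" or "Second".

Second

Compute winning (W) and losing (L) positions by backward induction:
i:   0  1  2  3  4  5  6  7  8
     L  W  L  W  W  L  W  W  L
Position 8 is L, so the second player wins.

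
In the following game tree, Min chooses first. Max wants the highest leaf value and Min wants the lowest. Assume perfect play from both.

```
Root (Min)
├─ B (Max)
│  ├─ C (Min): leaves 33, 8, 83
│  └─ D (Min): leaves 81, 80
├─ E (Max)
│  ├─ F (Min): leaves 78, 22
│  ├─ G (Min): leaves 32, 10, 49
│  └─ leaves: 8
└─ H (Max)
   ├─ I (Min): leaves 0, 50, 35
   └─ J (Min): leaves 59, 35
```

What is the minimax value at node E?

22

F: min(78, 22) = 22
G: min(32, 10, 49) = 10
E: max(22, 10, 8) = 22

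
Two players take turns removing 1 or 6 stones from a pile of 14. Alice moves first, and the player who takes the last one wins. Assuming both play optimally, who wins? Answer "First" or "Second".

Compute winning (W) and losing (L) positions by backward induction:
i:   0  1  2  3  4  5  6  7  8  9 10 11 12 13 14
     L  W  L  W  L  W  W  L  W  L  W  L  W  W  L
Position 14 is L, so the second player wins.

Second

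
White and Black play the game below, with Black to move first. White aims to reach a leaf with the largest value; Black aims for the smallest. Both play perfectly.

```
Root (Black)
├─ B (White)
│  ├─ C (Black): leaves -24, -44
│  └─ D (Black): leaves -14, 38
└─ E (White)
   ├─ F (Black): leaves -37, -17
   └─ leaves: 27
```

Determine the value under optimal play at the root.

-14

C (Black): min(-24, -44) = -44
D (Black): min(-14, 38) = -14
B (White): max(-44, -14) = -14
F (Black): min(-37, -17) = -37
E (White): max(-37, 27) = 27
Root (Black): min(-14, 27) = -14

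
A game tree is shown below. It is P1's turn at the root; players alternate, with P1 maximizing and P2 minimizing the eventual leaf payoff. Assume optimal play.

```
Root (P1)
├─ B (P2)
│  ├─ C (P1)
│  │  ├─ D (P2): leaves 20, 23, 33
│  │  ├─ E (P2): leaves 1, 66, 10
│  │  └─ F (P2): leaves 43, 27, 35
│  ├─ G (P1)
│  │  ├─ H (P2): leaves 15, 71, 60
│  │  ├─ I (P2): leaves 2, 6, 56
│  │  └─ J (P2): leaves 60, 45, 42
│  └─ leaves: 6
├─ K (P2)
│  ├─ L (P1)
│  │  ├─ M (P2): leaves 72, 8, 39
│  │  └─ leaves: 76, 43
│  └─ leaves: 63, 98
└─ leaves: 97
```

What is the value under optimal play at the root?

97

D (P2): min(20, 23, 33) = 20
E (P2): min(1, 66, 10) = 1
F (P2): min(43, 27, 35) = 27
C (P1): max(20, 1, 27) = 27
H (P2): min(15, 71, 60) = 15
I (P2): min(2, 6, 56) = 2
J (P2): min(60, 45, 42) = 42
G (P1): max(15, 2, 42) = 42
B (P2): min(27, 42, 6) = 6
M (P2): min(72, 8, 39) = 8
L (P1): max(8, 76, 43) = 76
K (P2): min(76, 63, 98) = 63
Root (P1): max(6, 63, 97) = 97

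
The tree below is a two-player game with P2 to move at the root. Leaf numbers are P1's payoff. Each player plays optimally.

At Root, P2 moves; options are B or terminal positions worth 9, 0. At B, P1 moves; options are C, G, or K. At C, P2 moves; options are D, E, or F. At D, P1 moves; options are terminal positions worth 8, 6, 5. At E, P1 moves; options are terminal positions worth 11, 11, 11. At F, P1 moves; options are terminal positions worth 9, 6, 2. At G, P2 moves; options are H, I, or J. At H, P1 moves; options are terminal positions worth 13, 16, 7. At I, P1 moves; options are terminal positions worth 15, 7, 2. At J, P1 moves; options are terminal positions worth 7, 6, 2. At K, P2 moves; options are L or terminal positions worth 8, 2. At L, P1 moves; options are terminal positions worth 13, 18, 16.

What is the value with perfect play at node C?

D: max(8, 6, 5) = 8
E: max(11, 11, 11) = 11
F: max(9, 6, 2) = 9
C: min(8, 11, 9) = 8

8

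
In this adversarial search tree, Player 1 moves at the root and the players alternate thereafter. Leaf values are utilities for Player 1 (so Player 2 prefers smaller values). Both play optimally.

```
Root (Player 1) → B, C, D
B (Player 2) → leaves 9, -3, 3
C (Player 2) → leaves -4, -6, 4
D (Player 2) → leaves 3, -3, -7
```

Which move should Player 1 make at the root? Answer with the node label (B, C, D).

B (Player 2): min(9, -3, 3) = -3
C (Player 2): min(-4, -6, 4) = -6
D (Player 2): min(3, -3, -7) = -7
Root (Player 1): max(-3, -6, -7) = -3
Player 1 picks the child with the highest value: B (value -3).

B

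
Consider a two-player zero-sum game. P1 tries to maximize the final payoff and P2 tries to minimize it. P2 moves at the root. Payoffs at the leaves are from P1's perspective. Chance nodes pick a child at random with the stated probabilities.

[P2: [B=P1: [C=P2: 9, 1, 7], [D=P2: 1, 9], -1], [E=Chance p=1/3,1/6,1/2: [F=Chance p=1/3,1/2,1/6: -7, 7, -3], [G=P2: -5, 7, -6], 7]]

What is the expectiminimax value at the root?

C (P2): min(9, 1, 7) = 1
D (P2): min(1, 9) = 1
B (P1): max(1, 1, -1) = 1
F (Chance): 1/3·-7 + 1/2·7 + 1/6·-3 = 0.67
G (P2): min(-5, 7, -6) = -6
E (Chance): 1/3·0.67 + 1/6·-6 + 1/2·7 = 2.72
Root (P2): min(1, 2.72) = 1

1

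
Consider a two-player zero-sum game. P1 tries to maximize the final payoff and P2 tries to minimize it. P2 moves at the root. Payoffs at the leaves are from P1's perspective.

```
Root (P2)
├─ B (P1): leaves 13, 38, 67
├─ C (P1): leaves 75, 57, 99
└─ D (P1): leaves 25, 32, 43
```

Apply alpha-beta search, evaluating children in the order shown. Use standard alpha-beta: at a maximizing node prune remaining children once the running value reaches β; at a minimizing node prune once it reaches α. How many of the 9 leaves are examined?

7

B [α=-∞,β=+∞]: v=67
C [α=-∞,β=67]: v=75 after child 1 ≥ β → β-cutoff, skip 2
D [α=-∞,β=67]: v=43
Root [α=-∞,β=+∞]: v=43
Leaves evaluated: 7 of 9.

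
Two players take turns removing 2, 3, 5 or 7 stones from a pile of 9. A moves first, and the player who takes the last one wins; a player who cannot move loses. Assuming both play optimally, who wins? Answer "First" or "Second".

Mark each pile size as W (mover wins) or L (mover loses):
i:   0  1  2  3  4  5  6  7  8  9
     L  L  W  W  W  W  W  W  W  L
Position 9 is L, so the second player wins.

Second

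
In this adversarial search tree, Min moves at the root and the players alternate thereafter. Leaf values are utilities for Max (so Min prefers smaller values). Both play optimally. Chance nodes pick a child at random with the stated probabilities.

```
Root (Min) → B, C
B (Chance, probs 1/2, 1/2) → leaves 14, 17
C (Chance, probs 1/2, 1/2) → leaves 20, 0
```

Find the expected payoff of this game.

B (Chance): 1/2·14 + 1/2·17 = 15.5
C (Chance): 1/2·20 + 1/2·0 = 10
Root (Min): min(15.5, 10) = 10

10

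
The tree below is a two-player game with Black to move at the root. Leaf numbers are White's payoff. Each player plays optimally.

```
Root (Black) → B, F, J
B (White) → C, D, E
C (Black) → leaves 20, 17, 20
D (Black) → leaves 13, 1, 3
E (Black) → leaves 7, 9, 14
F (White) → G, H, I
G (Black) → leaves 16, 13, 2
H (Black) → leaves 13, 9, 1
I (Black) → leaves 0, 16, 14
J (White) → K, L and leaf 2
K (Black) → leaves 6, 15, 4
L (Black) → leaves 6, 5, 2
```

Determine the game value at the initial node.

C (Black): min(20, 17, 20) = 17
D (Black): min(13, 1, 3) = 1
E (Black): min(7, 9, 14) = 7
B (White): max(17, 1, 7) = 17
G (Black): min(16, 13, 2) = 2
H (Black): min(13, 9, 1) = 1
I (Black): min(0, 16, 14) = 0
F (White): max(2, 1, 0) = 2
K (Black): min(6, 15, 4) = 4
L (Black): min(6, 5, 2) = 2
J (White): max(4, 2, 2) = 4
Root (Black): min(17, 2, 4) = 2

2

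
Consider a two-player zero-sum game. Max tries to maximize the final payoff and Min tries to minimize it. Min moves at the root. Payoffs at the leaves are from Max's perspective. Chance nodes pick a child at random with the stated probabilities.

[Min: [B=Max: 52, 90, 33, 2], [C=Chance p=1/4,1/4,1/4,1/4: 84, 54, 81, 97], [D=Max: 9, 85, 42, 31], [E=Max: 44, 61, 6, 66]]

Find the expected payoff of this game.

66

B (Max): max(52, 90, 33, 2) = 90
C (Chance): 1/4·84 + 1/4·54 + 1/4·81 + 1/4·97 = 79
D (Max): max(9, 85, 42, 31) = 85
E (Max): max(44, 61, 6, 66) = 66
Root (Min): min(90, 79, 85, 66) = 66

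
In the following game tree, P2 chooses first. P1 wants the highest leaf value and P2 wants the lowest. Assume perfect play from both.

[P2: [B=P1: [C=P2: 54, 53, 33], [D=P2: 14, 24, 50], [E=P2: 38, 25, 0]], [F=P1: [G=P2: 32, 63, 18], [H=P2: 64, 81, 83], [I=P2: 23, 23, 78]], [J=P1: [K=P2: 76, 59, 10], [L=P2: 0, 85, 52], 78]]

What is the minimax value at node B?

33

C: min(54, 53, 33) = 33
D: min(14, 24, 50) = 14
E: min(38, 25, 0) = 0
B: max(33, 14, 0) = 33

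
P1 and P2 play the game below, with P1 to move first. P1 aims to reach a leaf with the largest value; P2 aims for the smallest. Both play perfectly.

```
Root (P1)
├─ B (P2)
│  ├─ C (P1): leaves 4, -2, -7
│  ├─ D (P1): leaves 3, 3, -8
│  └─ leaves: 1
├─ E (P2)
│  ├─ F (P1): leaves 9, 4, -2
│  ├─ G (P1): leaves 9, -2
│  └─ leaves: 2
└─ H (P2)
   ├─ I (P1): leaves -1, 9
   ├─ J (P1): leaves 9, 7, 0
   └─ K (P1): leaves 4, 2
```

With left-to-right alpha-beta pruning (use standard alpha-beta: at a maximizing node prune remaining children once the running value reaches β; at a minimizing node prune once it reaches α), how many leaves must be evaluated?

17

C [α=-∞,β=+∞]: v=4
D [α=-∞,β=4]: v=3
B [α=-∞,β=+∞]: v=1
F [α=1,β=+∞]: v=9
G [α=1,β=9]: v=9 after child 1 ≥ β → β-cutoff, skip 1
E [α=1,β=+∞]: v=2
I [α=2,β=+∞]: v=9
J [α=2,β=9]: v=9 after child 1 ≥ β → β-cutoff, skip 2
K [α=2,β=9]: v=4
H [α=2,β=+∞]: v=4
Root [α=-∞,β=+∞]: v=4
Leaves evaluated: 17 of 20.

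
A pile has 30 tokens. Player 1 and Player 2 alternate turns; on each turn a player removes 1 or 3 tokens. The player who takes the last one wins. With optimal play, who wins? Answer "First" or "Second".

Second

W/L table (W = player to move can force a win):
i:   0  1  2  3  4  5  6  7  8  9 10 11 12 13 14 15 16 17 18 19 20 21 22 23 24 25 26 27 28 29 30
     L  W  L  W  L  W  L  W  L  W  L  W  L  W  L  W  L  W  L  W  L  W  L  W  L  W  L  W  L  W  L
Position 30 is L, so the second player wins.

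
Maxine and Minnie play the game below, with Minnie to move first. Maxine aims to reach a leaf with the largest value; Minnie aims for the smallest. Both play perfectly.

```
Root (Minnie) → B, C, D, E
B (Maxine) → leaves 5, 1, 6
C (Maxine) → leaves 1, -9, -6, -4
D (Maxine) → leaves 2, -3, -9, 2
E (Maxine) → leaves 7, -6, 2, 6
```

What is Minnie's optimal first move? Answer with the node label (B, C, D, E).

C

B (Maxine): max(5, 1, 6) = 6
C (Maxine): max(1, -9, -6, -4) = 1
D (Maxine): max(2, -3, -9, 2) = 2
E (Maxine): max(7, -6, 2, 6) = 7
Root (Minnie): min(6, 1, 2, 7) = 1
Minnie picks the child with the lowest value: C (value 1).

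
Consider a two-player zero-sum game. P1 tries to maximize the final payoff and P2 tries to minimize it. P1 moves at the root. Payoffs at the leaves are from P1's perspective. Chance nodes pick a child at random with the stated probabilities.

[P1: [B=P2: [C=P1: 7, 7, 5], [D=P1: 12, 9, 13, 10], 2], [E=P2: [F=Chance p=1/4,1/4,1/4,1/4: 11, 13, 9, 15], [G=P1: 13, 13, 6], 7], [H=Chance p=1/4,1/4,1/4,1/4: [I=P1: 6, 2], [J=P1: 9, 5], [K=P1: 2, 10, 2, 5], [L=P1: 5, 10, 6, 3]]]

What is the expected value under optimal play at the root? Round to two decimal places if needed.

8.75

C (P1): max(7, 7, 5) = 7
D (P1): max(12, 9, 13, 10) = 13
B (P2): min(7, 13, 2) = 2
F (Chance): 1/4·11 + 1/4·13 + 1/4·9 + 1/4·15 = 12
G (P1): max(13, 13, 6) = 13
E (P2): min(12, 13, 7) = 7
I (P1): max(6, 2) = 6
J (P1): max(9, 5) = 9
K (P1): max(2, 10, 2, 5) = 10
L (P1): max(5, 10, 6, 3) = 10
H (Chance): 1/4·6 + 1/4·9 + 1/4·10 + 1/4·10 = 8.75
Root (P1): max(2, 7, 8.75) = 8.75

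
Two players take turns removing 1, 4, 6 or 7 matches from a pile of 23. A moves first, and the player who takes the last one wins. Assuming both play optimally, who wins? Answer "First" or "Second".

Second

Compute winning (W) and losing (L) positions by backward induction:
i:   0  1  2  3  4  5  6  7  8  9 10 11 12 13 14 15 16 17 18 19 20 21 22 23
     L  W  L  W  W  L  W  W  W  W  L  W  W  L  W  L  W  W  L  W  W  W  W  L
Position 23 is L, so the second player wins.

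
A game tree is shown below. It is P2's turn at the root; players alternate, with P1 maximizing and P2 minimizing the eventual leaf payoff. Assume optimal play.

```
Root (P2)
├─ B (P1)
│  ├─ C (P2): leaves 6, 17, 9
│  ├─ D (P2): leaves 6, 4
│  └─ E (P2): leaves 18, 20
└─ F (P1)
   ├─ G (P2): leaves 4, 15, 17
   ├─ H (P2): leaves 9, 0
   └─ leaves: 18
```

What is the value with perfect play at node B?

C: min(6, 17, 9) = 6
D: min(6, 4) = 4
E: min(18, 20) = 18
B: max(6, 4, 18) = 18

18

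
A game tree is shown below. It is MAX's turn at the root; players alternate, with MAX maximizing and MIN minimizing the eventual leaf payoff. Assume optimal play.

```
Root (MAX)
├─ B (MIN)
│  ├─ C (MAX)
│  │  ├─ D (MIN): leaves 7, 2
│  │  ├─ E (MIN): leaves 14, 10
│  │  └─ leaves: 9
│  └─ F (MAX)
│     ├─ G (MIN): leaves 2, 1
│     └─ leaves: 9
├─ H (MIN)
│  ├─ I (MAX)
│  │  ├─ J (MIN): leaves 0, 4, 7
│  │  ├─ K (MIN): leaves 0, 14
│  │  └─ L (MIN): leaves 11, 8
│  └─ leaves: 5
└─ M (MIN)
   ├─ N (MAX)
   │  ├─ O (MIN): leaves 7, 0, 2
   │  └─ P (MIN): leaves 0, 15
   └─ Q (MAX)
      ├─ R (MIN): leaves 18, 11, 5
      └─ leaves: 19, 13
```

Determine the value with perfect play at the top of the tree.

D (MIN): min(7, 2) = 2
E (MIN): min(14, 10) = 10
C (MAX): max(2, 10, 9) = 10
G (MIN): min(2, 1) = 1
F (MAX): max(1, 9) = 9
B (MIN): min(10, 9) = 9
J (MIN): min(0, 4, 7) = 0
K (MIN): min(0, 14) = 0
L (MIN): min(11, 8) = 8
I (MAX): max(0, 0, 8) = 8
H (MIN): min(8, 5) = 5
O (MIN): min(7, 0, 2) = 0
P (MIN): min(0, 15) = 0
N (MAX): max(0, 0) = 0
R (MIN): min(18, 11, 5) = 5
Q (MAX): max(5, 19, 13) = 19
M (MIN): min(0, 19) = 0
Root (MAX): max(9, 5, 0) = 9

9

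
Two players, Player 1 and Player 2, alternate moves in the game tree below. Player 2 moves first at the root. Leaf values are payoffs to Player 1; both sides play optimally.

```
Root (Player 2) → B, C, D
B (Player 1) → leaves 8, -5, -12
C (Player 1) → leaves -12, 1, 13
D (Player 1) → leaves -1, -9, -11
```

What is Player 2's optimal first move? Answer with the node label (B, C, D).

B (Player 1): max(8, -5, -12) = 8
C (Player 1): max(-12, 1, 13) = 13
D (Player 1): max(-1, -9, -11) = -1
Root (Player 2): min(8, 13, -1) = -1
Player 2 picks the child with the lowest value: D (value -1).

D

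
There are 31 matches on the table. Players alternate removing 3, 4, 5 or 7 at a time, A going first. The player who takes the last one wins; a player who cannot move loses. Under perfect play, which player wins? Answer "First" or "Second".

Second

W/L table (W = player to move can force a win):
i:   0  1  2  3  4  5  6  7  8  9 10 11 12 13 14 15 16 17 18 19 20 21 22 23 24 25 26 27 28 29 30 31
     L  L  L  W  W  W  W  W  W  W  L  L  L  W  W  W  W  W  W  W  L  L  L  W  W  W  W  W  W  W  L  L
Position 31 is L, so the second player wins.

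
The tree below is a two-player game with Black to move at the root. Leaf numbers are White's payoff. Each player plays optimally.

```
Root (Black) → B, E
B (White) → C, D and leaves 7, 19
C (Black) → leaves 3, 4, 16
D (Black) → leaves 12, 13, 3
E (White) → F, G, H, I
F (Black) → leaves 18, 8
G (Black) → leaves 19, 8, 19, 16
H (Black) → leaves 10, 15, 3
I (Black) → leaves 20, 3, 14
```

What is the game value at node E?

8

F: min(18, 8) = 8
G: min(19, 8, 19, 16) = 8
H: min(10, 15, 3) = 3
I: min(20, 3, 14) = 3
E: max(8, 8, 3, 3) = 8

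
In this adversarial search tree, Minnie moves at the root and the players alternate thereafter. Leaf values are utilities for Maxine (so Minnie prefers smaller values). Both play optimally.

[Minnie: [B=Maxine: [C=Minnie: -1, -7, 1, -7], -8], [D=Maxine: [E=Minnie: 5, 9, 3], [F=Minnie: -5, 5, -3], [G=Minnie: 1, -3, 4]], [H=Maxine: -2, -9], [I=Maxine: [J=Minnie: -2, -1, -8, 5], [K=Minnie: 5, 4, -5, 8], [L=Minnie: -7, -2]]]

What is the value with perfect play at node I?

J: min(-2, -1, -8, 5) = -8
K: min(5, 4, -5, 8) = -5
L: min(-7, -2) = -7
I: max(-8, -5, -7) = -5

-5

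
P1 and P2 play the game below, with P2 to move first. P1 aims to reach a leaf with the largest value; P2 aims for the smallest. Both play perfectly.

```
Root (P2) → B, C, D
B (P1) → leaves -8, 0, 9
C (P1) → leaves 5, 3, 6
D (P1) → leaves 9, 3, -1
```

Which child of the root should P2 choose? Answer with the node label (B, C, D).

C

B (P1): max(-8, 0, 9) = 9
C (P1): max(5, 3, 6) = 6
D (P1): max(9, 3, -1) = 9
Root (P2): min(9, 6, 9) = 6
P2 picks the child with the lowest value: C (value 6).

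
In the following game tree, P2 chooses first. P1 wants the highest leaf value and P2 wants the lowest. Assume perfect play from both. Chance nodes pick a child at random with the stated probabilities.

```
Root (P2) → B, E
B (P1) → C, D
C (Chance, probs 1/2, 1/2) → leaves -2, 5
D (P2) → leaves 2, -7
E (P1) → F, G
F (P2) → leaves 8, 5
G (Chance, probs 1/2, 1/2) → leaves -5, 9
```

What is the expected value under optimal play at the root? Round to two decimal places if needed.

1.5

C (Chance): 1/2·-2 + 1/2·5 = 1.5
D (P2): min(2, -7) = -7
B (P1): max(1.5, -7) = 1.5
F (P2): min(8, 5) = 5
G (Chance): 1/2·-5 + 1/2·9 = 2
E (P1): max(5, 2) = 5
Root (P2): min(1.5, 5) = 1.5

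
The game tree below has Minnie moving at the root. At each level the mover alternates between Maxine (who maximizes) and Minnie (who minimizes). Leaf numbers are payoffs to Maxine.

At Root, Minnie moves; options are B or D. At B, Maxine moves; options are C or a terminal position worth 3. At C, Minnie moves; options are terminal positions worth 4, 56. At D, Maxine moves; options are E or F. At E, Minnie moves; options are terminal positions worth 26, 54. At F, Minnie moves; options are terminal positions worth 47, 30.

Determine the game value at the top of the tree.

4

C (Minnie): min(4, 56) = 4
B (Maxine): max(4, 3) = 4
E (Minnie): min(26, 54) = 26
F (Minnie): min(47, 30) = 30
D (Maxine): max(26, 30) = 30
Root (Minnie): min(4, 30) = 4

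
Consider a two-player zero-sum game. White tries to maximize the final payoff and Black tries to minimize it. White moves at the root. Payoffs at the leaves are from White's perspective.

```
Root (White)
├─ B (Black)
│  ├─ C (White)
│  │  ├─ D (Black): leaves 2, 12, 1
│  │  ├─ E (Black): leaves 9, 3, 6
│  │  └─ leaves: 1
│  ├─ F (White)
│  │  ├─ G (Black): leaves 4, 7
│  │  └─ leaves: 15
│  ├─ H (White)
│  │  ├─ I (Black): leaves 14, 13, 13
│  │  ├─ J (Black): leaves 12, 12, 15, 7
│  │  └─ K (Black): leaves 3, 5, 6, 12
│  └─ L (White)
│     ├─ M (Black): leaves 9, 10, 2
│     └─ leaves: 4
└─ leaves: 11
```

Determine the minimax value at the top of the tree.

D (Black): min(2, 12, 1) = 1
E (Black): min(9, 3, 6) = 3
C (White): max(1, 3, 1) = 3
G (Black): min(4, 7) = 4
F (White): max(4, 15) = 15
I (Black): min(14, 13, 13) = 13
J (Black): min(12, 12, 15, 7) = 7
K (Black): min(3, 5, 6, 12) = 3
H (White): max(13, 7, 3) = 13
M (Black): min(9, 10, 2) = 2
L (White): max(2, 4) = 4
B (Black): min(3, 15, 13, 4) = 3
Root (White): max(3, 11) = 11

11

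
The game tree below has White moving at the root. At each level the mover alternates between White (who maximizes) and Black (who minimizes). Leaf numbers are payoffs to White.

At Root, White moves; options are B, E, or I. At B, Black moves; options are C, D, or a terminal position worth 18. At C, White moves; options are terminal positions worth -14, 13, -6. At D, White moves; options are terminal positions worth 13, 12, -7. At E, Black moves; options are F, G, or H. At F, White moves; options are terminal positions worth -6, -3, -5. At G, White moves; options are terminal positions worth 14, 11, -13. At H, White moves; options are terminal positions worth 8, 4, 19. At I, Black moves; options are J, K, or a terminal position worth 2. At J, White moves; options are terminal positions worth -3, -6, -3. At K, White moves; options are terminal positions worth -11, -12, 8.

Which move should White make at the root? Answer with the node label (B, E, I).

B

C (White): max(-14, 13, -6) = 13
D (White): max(13, 12, -7) = 13
B (Black): min(13, 13, 18) = 13
F (White): max(-6, -3, -5) = -3
G (White): max(14, 11, -13) = 14
H (White): max(8, 4, 19) = 19
E (Black): min(-3, 14, 19) = -3
J (White): max(-3, -6, -3) = -3
K (White): max(-11, -12, 8) = 8
I (Black): min(-3, 8, 2) = -3
Root (White): max(13, -3, -3) = 13
White picks the child with the highest value: B (value 13).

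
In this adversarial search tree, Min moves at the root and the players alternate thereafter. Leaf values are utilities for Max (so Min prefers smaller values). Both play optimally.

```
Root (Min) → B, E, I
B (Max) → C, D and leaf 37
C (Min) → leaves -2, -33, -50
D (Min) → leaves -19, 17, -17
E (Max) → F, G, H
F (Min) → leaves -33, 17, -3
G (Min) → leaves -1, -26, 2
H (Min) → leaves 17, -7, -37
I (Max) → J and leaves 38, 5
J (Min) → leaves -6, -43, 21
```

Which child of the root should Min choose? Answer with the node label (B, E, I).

E

C (Min): min(-2, -33, -50) = -50
D (Min): min(-19, 17, -17) = -19
B (Max): max(-50, -19, 37) = 37
F (Min): min(-33, 17, -3) = -33
G (Min): min(-1, -26, 2) = -26
H (Min): min(17, -7, -37) = -37
E (Max): max(-33, -26, -37) = -26
J (Min): min(-6, -43, 21) = -43
I (Max): max(-43, 38, 5) = 38
Root (Min): min(37, -26, 38) = -26
Min picks the child with the lowest value: E (value -26).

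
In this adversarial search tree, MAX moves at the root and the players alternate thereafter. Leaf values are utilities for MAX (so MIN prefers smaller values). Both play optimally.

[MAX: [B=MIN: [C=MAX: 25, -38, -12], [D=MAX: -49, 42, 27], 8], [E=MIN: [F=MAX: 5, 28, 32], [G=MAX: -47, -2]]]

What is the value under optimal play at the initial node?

8

C (MAX): max(25, -38, -12) = 25
D (MAX): max(-49, 42, 27) = 42
B (MIN): min(25, 42, 8) = 8
F (MAX): max(5, 28, 32) = 32
G (MAX): max(-47, -2) = -2
E (MIN): min(32, -2) = -2
Root (MAX): max(8, -2) = 8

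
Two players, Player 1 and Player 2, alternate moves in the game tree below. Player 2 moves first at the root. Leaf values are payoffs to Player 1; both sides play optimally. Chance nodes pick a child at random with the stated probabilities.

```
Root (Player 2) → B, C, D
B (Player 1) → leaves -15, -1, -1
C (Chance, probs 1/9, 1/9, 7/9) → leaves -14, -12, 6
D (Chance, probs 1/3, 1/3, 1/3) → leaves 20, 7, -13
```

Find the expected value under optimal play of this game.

B (Player 1): max(-15, -1, -1) = -1
C (Chance): 1/9·-14 + 1/9·-12 + 7/9·6 = 1.78
D (Chance): 1/3·20 + 1/3·7 + 1/3·-13 = 4.67
Root (Player 2): min(-1, 1.78, 4.67) = -1

-1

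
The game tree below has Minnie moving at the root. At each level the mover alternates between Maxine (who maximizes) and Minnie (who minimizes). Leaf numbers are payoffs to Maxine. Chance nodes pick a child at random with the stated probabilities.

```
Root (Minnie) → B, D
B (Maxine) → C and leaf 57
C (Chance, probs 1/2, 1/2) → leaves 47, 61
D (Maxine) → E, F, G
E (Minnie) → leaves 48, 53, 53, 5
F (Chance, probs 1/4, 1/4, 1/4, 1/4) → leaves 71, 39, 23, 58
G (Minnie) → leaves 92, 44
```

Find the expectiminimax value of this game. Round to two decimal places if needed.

C (Chance): 1/2·47 + 1/2·61 = 54
B (Maxine): max(54, 57) = 57
E (Minnie): min(48, 53, 53, 5) = 5
F (Chance): 1/4·71 + 1/4·39 + 1/4·23 + 1/4·58 = 47.75
G (Minnie): min(92, 44) = 44
D (Maxine): max(5, 47.75, 44) = 47.75
Root (Minnie): min(57, 47.75) = 47.75

47.75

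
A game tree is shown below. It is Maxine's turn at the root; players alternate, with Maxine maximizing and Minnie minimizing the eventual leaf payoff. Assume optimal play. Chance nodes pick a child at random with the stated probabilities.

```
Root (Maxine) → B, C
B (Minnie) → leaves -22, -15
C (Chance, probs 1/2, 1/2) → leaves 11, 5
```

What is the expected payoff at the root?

8

B (Minnie): min(-22, -15) = -22
C (Chance): 1/2·11 + 1/2·5 = 8
Root (Maxine): max(-22, 8) = 8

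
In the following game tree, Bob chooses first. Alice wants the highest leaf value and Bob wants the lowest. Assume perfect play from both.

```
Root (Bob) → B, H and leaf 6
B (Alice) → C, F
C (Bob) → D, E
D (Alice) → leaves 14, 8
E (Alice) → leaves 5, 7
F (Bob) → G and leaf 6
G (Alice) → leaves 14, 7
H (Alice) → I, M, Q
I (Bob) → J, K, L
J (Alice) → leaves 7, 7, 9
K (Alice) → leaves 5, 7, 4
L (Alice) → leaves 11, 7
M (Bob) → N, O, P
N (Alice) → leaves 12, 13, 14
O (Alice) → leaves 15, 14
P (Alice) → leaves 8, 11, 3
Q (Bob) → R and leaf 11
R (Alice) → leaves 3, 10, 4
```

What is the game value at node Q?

10

R: max(3, 10, 4) = 10
Q: min(10, 11) = 10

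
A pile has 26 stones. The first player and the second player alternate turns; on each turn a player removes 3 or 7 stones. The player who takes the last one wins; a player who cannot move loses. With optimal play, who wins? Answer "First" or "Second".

Second

i:   0  1  2  3  4  5  6  7  8  9 10 11 12 13 14 15 16 17 18 19 20 21 22 23 24 25 26
     L  L  L  W  W  W  L  W  W  W  L  L  L  W  W  W  L  W  W  W  L  L  L  W  W  W  L
Position 26 is L, so the second player wins.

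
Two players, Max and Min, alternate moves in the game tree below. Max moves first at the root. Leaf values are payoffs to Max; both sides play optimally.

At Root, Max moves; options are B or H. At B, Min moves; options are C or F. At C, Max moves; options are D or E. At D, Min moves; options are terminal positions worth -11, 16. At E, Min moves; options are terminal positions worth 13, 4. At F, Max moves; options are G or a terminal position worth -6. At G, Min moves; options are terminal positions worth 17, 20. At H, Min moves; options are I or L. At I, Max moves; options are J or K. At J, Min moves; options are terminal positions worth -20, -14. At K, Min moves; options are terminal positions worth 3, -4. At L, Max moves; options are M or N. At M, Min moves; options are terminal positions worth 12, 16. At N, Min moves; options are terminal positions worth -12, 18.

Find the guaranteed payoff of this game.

4

D (Min): min(-11, 16) = -11
E (Min): min(13, 4) = 4
C (Max): max(-11, 4) = 4
G (Min): min(17, 20) = 17
F (Max): max(17, -6) = 17
B (Min): min(4, 17) = 4
J (Min): min(-20, -14) = -20
K (Min): min(3, -4) = -4
I (Max): max(-20, -4) = -4
M (Min): min(12, 16) = 12
N (Min): min(-12, 18) = -12
L (Max): max(12, -12) = 12
H (Min): min(-4, 12) = -4
Root (Max): max(4, -4) = 4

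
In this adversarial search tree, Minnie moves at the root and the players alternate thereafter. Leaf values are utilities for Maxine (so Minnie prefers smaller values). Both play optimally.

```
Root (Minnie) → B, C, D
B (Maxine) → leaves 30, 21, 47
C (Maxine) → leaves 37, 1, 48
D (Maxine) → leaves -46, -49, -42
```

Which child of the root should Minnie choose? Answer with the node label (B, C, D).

B (Maxine): max(30, 21, 47) = 47
C (Maxine): max(37, 1, 48) = 48
D (Maxine): max(-46, -49, -42) = -42
Root (Minnie): min(47, 48, -42) = -42
Minnie picks the child with the lowest value: D (value -42).

D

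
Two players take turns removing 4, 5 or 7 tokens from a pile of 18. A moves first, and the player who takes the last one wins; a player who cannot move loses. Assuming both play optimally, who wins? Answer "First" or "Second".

First

Compute winning (W) and losing (L) positions by backward induction:
i:   0  1  2  3  4  5  6  7  8  9 10 11 12 13 14 15 16 17 18
     L  L  L  L  W  W  W  W  W  W  W  L  L  L  L  W  W  W  W
Position 18 is W, so the first player wins.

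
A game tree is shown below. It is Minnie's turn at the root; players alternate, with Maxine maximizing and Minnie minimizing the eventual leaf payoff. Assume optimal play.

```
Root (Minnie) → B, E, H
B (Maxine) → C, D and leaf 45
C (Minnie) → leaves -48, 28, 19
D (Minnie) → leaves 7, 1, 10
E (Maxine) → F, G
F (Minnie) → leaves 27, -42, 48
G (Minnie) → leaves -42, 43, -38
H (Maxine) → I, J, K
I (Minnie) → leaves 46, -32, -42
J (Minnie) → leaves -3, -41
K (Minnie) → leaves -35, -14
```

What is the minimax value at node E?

F: min(27, -42, 48) = -42
G: min(-42, 43, -38) = -42
E: max(-42, -42) = -42

-42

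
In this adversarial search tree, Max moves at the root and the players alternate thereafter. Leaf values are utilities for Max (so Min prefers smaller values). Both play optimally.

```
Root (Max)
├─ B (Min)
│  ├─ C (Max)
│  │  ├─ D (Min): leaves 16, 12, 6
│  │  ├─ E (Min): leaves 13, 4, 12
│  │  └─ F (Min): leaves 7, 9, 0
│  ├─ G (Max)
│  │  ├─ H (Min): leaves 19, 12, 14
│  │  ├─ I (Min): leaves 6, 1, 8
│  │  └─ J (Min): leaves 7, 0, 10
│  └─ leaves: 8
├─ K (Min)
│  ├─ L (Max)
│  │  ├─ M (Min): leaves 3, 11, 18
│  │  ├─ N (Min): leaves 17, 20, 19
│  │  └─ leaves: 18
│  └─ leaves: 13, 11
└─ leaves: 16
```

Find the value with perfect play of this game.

D (Min): min(16, 12, 6) = 6
E (Min): min(13, 4, 12) = 4
F (Min): min(7, 9, 0) = 0
C (Max): max(6, 4, 0) = 6
H (Min): min(19, 12, 14) = 12
I (Min): min(6, 1, 8) = 1
J (Min): min(7, 0, 10) = 0
G (Max): max(12, 1, 0) = 12
B (Min): min(6, 12, 8) = 6
M (Min): min(3, 11, 18) = 3
N (Min): min(17, 20, 19) = 17
L (Max): max(3, 17, 18) = 18
K (Min): min(18, 13, 11) = 11
Root (Max): max(6, 11, 16) = 16

16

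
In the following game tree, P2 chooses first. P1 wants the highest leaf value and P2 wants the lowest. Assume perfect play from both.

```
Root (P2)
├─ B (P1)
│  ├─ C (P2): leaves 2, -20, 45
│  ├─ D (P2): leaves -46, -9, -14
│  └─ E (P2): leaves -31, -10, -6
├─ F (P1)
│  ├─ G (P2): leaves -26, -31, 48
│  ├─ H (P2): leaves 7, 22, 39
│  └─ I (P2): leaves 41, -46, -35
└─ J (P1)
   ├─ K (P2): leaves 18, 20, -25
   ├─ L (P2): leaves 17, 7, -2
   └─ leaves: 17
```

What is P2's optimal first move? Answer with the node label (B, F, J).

B

C (P2): min(2, -20, 45) = -20
D (P2): min(-46, -9, -14) = -46
E (P2): min(-31, -10, -6) = -31
B (P1): max(-20, -46, -31) = -20
G (P2): min(-26, -31, 48) = -31
H (P2): min(7, 22, 39) = 7
I (P2): min(41, -46, -35) = -46
F (P1): max(-31, 7, -46) = 7
K (P2): min(18, 20, -25) = -25
L (P2): min(17, 7, -2) = -2
J (P1): max(-25, -2, 17) = 17
Root (P2): min(-20, 7, 17) = -20
P2 picks the child with the lowest value: B (value -20).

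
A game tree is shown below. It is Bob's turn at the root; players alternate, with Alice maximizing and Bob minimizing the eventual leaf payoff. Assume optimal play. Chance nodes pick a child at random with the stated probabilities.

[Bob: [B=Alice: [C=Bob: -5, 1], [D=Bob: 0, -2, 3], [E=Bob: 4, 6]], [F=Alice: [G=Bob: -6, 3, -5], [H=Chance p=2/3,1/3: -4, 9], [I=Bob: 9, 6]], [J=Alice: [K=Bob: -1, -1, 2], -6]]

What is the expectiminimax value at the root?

C (Bob): min(-5, 1) = -5
D (Bob): min(0, -2, 3) = -2
E (Bob): min(4, 6) = 4
B (Alice): max(-5, -2, 4) = 4
G (Bob): min(-6, 3, -5) = -6
H (Chance): 2/3·-4 + 1/3·9 = 0.33
I (Bob): min(9, 6) = 6
F (Alice): max(-6, 0.33, 6) = 6
K (Bob): min(-1, -1, 2) = -1
J (Alice): max(-1, -6) = -1
Root (Bob): min(4, 6, -1) = -1

-1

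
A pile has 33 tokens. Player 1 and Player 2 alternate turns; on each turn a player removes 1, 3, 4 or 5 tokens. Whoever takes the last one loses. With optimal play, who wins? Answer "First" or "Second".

Mark each pile size as W (mover wins) or L (mover loses):
i:   0  1  2  3  4  5  6  7  8  9 10 11 12 13 14 15 16 17 18 19 20 21 22 23 24 25 26 27 28 29 30 31 32 33
     W  L  W  L  W  W  W  W  W  L  W  L  W  W  W  W  W  L  W  L  W  W  W  W  W  L  W  L  W  W  W  W  W  L
Position 33 is L, so the second player wins.

Second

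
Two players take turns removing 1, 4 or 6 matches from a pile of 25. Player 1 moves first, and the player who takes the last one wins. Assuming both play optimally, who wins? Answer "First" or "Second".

Mark each pile size as W (mover wins) or L (mover loses):
i:   0  1  2  3  4  5  6  7  8  9 10 11 12 13 14 15 16 17 18 19 20 21 22 23 24 25
     L  W  L  W  W  L  W  L  W  W  L  W  L  W  W  L  W  L  W  W  L  W  L  W  W  L
Position 25 is L, so the second player wins.

Second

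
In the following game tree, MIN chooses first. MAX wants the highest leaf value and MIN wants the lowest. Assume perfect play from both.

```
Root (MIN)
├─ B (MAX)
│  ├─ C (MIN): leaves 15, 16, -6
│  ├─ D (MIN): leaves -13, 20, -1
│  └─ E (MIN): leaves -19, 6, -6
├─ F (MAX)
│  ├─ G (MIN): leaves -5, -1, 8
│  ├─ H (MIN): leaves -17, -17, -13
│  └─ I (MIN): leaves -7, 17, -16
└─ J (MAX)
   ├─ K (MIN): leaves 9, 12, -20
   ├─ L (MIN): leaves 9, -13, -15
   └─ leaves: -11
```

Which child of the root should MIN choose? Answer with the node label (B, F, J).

C (MIN): min(15, 16, -6) = -6
D (MIN): min(-13, 20, -1) = -13
E (MIN): min(-19, 6, -6) = -19
B (MAX): max(-6, -13, -19) = -6
G (MIN): min(-5, -1, 8) = -5
H (MIN): min(-17, -17, -13) = -17
I (MIN): min(-7, 17, -16) = -16
F (MAX): max(-5, -17, -16) = -5
K (MIN): min(9, 12, -20) = -20
L (MIN): min(9, -13, -15) = -15
J (MAX): max(-20, -15, -11) = -11
Root (MIN): min(-6, -5, -11) = -11
MIN picks the child with the lowest value: J (value -11).

J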